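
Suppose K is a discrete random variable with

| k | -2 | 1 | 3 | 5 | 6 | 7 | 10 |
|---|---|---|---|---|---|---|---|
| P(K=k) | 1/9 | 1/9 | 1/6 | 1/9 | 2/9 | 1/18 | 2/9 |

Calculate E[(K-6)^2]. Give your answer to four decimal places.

15.1111

E[(K-6)^2] = Σ (k-6)^2·P(K=k)
 = 64·1/9 + 25·1/9 + 9·1/6 + 1·1/9 + 0·2/9 + 1·1/18 + 16·2/9
 = 64/9 + 25/9 + 3/2 + 1/9 + 0 + 1/18 + 32/9
 = 136/9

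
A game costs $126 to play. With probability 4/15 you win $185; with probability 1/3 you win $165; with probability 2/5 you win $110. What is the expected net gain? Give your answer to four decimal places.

E[payout] = 185·4/15 + 165·1/3 + 110·2/5
 = 148/3 + 55 + 44
 = 445/3
Net = 445/3 - 126 = 67/3

22.3333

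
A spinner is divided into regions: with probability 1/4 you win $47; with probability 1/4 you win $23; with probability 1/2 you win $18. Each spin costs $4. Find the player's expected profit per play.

22.5

E[payout] = 47·1/4 + 23·1/4 + 18·1/2
 = 47/4 + 23/4 + 9
 = 53/2
Net = 53/2 - 4 = 45/2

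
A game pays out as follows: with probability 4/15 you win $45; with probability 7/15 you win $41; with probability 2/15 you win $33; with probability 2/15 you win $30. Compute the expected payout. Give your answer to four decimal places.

E[payout] = 45·4/15 + 41·7/15 + 33·2/15 + 30·2/15
 = 12 + 287/15 + 22/5 + 4
 = 593/15

39.5333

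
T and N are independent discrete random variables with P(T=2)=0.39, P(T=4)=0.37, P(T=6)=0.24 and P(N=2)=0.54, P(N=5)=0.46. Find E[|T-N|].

1.7368

E[|T-N|] = Σ_t Σ_n |t-n| · P(T=t)P(N=n)
 = 0·0.2106 + 3·0.1794 + 2·0.1998 + 1·0.1702 + 4·0.1296 + 1·0.1104
 = 0 + 0.5382 + 0.3996 + 0.1702 + 0.5184 + 0.1104
 = 1.7368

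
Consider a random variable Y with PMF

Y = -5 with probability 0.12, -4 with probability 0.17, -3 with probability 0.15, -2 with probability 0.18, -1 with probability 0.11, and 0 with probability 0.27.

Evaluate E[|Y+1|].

1.74

E[|Y+1|] = Σ |y+1|·P(Y=y)
 = 4·0.12 + 3·0.17 + 2·0.15 + 1·0.18 + 0·0.11 + 1·0.27
 = 0.48 + 0.51 + 0.3 + 0.18 + 0 + 0.27
 = 1.74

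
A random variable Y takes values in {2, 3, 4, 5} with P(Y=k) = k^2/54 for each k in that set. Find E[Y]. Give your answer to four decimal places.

E[Y] = Σ y·P(Y=y)
 = 2·2/27 + 3·1/6 + 4·8/27 + 5·25/54
 = 4/27 + 1/2 + 32/27 + 125/54
 = 112/27

4.1481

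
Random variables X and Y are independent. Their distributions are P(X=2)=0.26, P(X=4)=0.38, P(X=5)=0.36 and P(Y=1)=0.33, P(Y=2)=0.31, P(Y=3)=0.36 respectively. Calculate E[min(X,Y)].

1.9364

E[min(X,Y)] = Σ_x Σ_y min(x,y) · P(X=x)P(Y=y)
 = 1·0.0858 + 2·0.0806 + 2·0.0936 + 1·0.1254 + 2·0.1178 + 3·0.1368 + 1·0.1188 + 2·0.1116 + 3·0.1296
 = 0.0858 + 0.1612 + 0.1872 + 0.1254 + 0.2356 + 0.4104 + 0.1188 + 0.2232 + 0.3888
 = 1.9364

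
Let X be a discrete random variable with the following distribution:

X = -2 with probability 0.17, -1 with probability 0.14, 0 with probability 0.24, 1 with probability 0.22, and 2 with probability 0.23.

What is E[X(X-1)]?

E[X(X-1)] = Σ x(x-1)·P(X=x)
 = 6·0.17 + 2·0.14 + 0·0.24 + 0·0.22 + 2·0.23
 = 1.02 + 0.28 + 0 + 0 + 0.46
 = 1.76

1.76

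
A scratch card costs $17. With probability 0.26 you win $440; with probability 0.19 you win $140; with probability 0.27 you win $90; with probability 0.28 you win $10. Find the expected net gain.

E[payout] = 440·0.26 + 140·0.19 + 90·0.27 + 10·0.28
 = 114.4 + 26.6 + 24.3 + 2.8
 = 168.1
Net = 168.1 - 17 = 151.1

151.1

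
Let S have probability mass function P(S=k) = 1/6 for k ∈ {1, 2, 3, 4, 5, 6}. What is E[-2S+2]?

-5

E[-2S+2] = Σ (-2s+2)·P(S=s)
 = 0·1/6 + (-2)·1/6 + (-4)·1/6 + (-6)·1/6 + (-8)·1/6 + (-10)·1/6
 = 0 + (-1/3) + (-2/3) + (-1) + (-4/3) + (-5/3)
 = -5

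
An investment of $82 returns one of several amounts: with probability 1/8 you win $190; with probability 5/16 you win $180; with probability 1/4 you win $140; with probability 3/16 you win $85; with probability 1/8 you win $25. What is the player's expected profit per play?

E[payout] = 190·1/8 + 180·5/16 + 140·1/4 + 85·3/16 + 25·1/8
 = 95/4 + 225/4 + 35 + 255/16 + 25/8
 = 2145/16
Net = 2145/16 - 82 = 833/16

52.0625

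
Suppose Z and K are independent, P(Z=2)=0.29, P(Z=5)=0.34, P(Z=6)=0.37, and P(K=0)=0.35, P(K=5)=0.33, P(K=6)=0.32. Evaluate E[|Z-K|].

E[|Z-K|] = Σ_z Σ_k |z-k| · P(Z=z)P(K=k)
 = 2·0.1015 + 3·0.0957 + 4·0.0928 + 5·0.119 + 0·0.1122 + 1·0.1088 + 6·0.1295 + 1·0.1221 + 0·0.1184
 = 0.203 + 0.2871 + 0.3712 + 0.595 + 0 + 0.1088 + 0.777 + 0.1221 + 0
 = 2.4642

2.4642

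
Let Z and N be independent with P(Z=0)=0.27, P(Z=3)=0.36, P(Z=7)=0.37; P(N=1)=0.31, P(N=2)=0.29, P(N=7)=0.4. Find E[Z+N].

E[Z+N] = Σ_z Σ_n (z+n) · P(Z=z)P(N=n)
 = 1·0.0837 + 2·0.0783 + 7·0.108 + 4·0.1116 + 5·0.1044 + 10·0.144 + 8·0.1147 + 9·0.1073 + 14·0.148
 = 0.0837 + 0.1566 + 0.756 + 0.4464 + 0.522 + 1.44 + 0.9176 + 0.9657 + 2.072
 = 7.36

7.36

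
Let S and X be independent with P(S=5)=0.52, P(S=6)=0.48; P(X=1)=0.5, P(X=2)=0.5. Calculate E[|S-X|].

E[|S-X|] = Σ_s Σ_x |s-x| · P(S=s)P(X=x)
 = 4·0.26 + 3·0.26 + 5·0.24 + 4·0.24
 = 1.04 + 0.78 + 1.2 + 0.96
 = 3.98

3.98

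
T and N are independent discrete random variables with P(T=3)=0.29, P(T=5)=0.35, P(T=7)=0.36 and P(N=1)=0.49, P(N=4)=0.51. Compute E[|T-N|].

2.9058

E[|T-N|] = Σ_t Σ_n |t-n| · P(T=t)P(N=n)
 = 2·0.1421 + 1·0.1479 + 4·0.1715 + 1·0.1785 + 6·0.1764 + 3·0.1836
 = 0.2842 + 0.1479 + 0.686 + 0.1785 + 1.0584 + 0.5508
 = 2.9058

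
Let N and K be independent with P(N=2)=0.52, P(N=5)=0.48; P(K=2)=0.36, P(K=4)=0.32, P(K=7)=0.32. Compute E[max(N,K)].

4.912

E[max(N,K)] = Σ_n Σ_k max(n,k) · P(N=n)P(K=k)
 = 2·0.1872 + 4·0.1664 + 7·0.1664 + 5·0.1728 + 5·0.1536 + 7·0.1536
 = 0.3744 + 0.6656 + 1.1648 + 0.864 + 0.768 + 1.0752
 = 4.912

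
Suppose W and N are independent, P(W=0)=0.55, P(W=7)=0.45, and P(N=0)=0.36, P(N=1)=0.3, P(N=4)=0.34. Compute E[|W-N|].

E[|W-N|] = Σ_w Σ_n |w-n| · P(W=w)P(N=n)
 = 0·0.198 + 1·0.165 + 4·0.187 + 7·0.162 + 6·0.135 + 3·0.153
 = 0 + 0.165 + 0.748 + 1.134 + 0.81 + 0.459
 = 3.316

3.316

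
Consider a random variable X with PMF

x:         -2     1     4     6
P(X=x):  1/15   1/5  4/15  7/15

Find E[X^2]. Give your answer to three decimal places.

E[X^2] = Σ x^2·P(X=x)
 = 4·1/15 + 1·1/5 + 16·4/15 + 36·7/15
 = 4/15 + 1/5 + 64/15 + 84/5
 = 323/15

21.533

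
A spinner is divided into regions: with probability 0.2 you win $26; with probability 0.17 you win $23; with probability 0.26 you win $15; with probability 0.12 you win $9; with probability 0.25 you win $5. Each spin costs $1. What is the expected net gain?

14.34

E[payout] = 26·0.2 + 23·0.17 + 15·0.26 + 9·0.12 + 5·0.25
 = 5.2 + 3.91 + 3.9 + 1.08 + 1.25
 = 15.34
Net = 15.34 - 1 = 14.34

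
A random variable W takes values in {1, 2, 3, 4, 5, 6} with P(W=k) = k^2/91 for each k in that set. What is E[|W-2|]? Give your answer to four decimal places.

2.8681

E[|W-2|] = Σ |w-2|·P(W=w)
 = 1·1/91 + 0·4/91 + 1·9/91 + 2·16/91 + 3·25/91 + 4·36/91
 = 1/91 + 0 + 9/91 + 32/91 + 75/91 + 144/91
 = 261/91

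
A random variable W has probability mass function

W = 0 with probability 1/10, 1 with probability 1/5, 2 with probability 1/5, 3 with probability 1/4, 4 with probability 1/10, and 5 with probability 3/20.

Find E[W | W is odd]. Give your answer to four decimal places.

P(W is odd) = 1/5 + 1/4 + 3/20 = 3/5.
E[W | W is odd] = [1·1/5 + 3·1/4 + 5·3/20] / (3/5)
 = 17/10 / (3/5)
 = 17/6

2.8333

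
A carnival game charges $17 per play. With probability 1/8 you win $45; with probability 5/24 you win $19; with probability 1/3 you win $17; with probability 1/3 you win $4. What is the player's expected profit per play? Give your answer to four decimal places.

-0.4167

E[payout] = 45·1/8 + 19·5/24 + 17·1/3 + 4·1/3
 = 45/8 + 95/24 + 17/3 + 4/3
 = 199/12
Net = 199/12 - 17 = -5/12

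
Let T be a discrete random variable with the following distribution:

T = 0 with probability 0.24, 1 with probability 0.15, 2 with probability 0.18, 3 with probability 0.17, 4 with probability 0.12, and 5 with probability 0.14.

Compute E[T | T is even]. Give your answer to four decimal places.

P(T is even) = 0.24 + 0.18 + 0.12 = 0.54.
E[T | T is even] = [0·0.24 + 2·0.18 + 4·0.12] / 0.54
 = 0.84 / 0.54
 = 14/9

1.5556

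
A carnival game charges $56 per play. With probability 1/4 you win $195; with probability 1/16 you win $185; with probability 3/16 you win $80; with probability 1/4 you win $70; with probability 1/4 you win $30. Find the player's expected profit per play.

E[payout] = 195·1/4 + 185·1/16 + 80·3/16 + 70·1/4 + 30·1/4
 = 195/4 + 185/16 + 15 + 35/2 + 15/2
 = 1605/16
Net = 1605/16 - 56 = 709/16

44.3125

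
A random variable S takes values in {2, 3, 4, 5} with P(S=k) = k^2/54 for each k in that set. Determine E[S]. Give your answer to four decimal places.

E[S] = Σ s·P(S=s)
 = 2·2/27 + 3·1/6 + 4·8/27 + 5·25/54
 = 4/27 + 1/2 + 32/27 + 125/54
 = 112/27

4.1481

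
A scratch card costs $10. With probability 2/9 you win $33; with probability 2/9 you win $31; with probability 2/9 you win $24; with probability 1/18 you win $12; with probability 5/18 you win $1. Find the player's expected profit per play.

10.5

E[payout] = 33·2/9 + 31·2/9 + 24·2/9 + 12·1/18 + 1·5/18
 = 22/3 + 62/9 + 16/3 + 2/3 + 5/18
 = 41/2
Net = 41/2 - 10 = 21/2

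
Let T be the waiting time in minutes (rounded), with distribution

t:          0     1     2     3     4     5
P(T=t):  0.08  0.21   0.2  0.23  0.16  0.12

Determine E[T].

E[T] = Σ t·P(T=t)
 = 0·0.08 + 1·0.21 + 2·0.2 + 3·0.23 + 4·0.16 + 5·0.12
 = 0 + 0.21 + 0.4 + 0.69 + 0.64 + 0.6
 = 2.54

2.54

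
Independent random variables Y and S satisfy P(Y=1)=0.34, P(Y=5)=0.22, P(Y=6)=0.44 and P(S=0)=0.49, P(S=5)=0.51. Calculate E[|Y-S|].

2.9172

E[|Y-S|] = Σ_y Σ_s |y-s| · P(Y=y)P(S=s)
 = 1·0.1666 + 4·0.1734 + 5·0.1078 + 0·0.1122 + 6·0.2156 + 1·0.2244
 = 0.1666 + 0.6936 + 0.539 + 0 + 1.2936 + 0.2244
 = 2.9172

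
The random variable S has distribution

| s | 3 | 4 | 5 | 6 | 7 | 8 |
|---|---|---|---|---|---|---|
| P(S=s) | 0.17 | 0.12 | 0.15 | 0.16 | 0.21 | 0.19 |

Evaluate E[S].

E[S] = Σ s·P(S=s)
 = 3·0.17 + 4·0.12 + 5·0.15 + 6·0.16 + 7·0.21 + 8·0.19
 = 0.51 + 0.48 + 0.75 + 0.96 + 1.47 + 1.52
 = 5.69

5.69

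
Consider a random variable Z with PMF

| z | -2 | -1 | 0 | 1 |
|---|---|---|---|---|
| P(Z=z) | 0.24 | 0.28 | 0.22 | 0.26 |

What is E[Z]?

-0.5

E[Z] = Σ z·P(Z=z)
 = (-2)·0.24 + (-1)·0.28 + 0·0.22 + 1·0.26
 = (-0.48) + (-0.28) + 0 + 0.26
 = -0.5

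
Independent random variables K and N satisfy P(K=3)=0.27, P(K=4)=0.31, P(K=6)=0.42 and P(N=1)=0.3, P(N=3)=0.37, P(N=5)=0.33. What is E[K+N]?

E[K+N] = Σ_k Σ_n (k+n) · P(K=k)P(N=n)
 = 4·0.081 + 6·0.0999 + 8·0.0891 + 5·0.093 + 7·0.1147 + 9·0.1023 + 7·0.126 + 9·0.1554 + 11·0.1386
 = 0.324 + 0.5994 + 0.7128 + 0.465 + 0.8029 + 0.9207 + 0.882 + 1.3986 + 1.5246
 = 7.63

7.63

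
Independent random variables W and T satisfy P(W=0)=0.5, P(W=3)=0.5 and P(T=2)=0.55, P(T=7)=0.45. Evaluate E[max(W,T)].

4.525

E[max(W,T)] = Σ_w Σ_t max(w,t) · P(W=w)P(T=t)
 = 2·0.275 + 7·0.225 + 3·0.275 + 7·0.225
 = 0.55 + 1.575 + 0.825 + 1.575
 = 4.525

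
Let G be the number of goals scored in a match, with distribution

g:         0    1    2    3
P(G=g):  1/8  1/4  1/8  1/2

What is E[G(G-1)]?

3.25

E[G(G-1)] = Σ g(g-1)·P(G=g)
 = 0·1/8 + 0·1/4 + 2·1/8 + 6·1/2
 = 0 + 0 + 1/4 + 3
 = 13/4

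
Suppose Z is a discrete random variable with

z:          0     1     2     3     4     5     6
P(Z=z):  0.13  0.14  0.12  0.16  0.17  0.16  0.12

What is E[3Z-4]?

5.18

E[3Z-4] = Σ (3z-4)·P(Z=z)
 = (-4)·0.13 + (-1)·0.14 + 2·0.12 + 5·0.16 + 8·0.17 + 11·0.16 + 14·0.12
 = (-0.52) + (-0.14) + 0.24 + 0.8 + 1.36 + 1.76 + 1.68
 = 5.18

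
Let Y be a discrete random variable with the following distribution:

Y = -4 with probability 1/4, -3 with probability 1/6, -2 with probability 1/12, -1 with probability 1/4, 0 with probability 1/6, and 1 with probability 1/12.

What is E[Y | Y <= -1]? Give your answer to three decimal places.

-2.556

P(Y <= -1) = 1/4 + 1/6 + 1/12 + 1/4 = 3/4.
E[Y | Y <= -1] = [(-4)·1/4 + (-3)·1/6 + (-2)·1/12 + (-1)·1/4] / (3/4)
 = -23/12 / (3/4)
 = -23/9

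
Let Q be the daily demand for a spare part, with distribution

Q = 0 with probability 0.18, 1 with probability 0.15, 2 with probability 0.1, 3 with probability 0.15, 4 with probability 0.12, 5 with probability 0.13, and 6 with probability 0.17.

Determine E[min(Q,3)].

E[min(Q,3)] = Σ min(q,3)·P(Q=q)
 = 0·0.18 + 1·0.15 + 2·0.1 + 3·0.15 + 3·0.12 + 3·0.13 + 3·0.17
 = 0 + 0.15 + 0.2 + 0.45 + 0.36 + 0.39 + 0.51
 = 2.06

2.06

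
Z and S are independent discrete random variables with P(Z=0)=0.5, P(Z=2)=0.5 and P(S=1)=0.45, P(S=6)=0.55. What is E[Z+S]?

E[Z+S] = Σ_z Σ_s (z+s) · P(Z=z)P(S=s)
 = 1·0.225 + 6·0.275 + 3·0.225 + 8·0.275
 = 0.225 + 1.65 + 0.675 + 2.2
 = 4.75

4.75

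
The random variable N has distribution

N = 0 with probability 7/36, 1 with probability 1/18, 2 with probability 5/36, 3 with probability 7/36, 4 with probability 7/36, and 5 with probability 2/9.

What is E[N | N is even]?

2

P(N is even) = 7/36 + 5/36 + 7/36 = 19/36.
E[N | N is even] = [0·7/36 + 2·5/36 + 4·7/36] / (19/36)
 = 19/18 / (19/36)
 = 2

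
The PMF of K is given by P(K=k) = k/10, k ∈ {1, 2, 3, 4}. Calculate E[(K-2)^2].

E[(K-2)^2] = Σ (k-2)^2·P(K=k)
 = 1·1/10 + 0·1/5 + 1·3/10 + 4·2/5
 = 1/10 + 0 + 3/10 + 8/5
 = 2

2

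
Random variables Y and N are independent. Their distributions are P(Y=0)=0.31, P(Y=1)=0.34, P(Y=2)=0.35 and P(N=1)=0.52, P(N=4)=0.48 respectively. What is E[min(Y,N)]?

E[min(Y,N)] = Σ_y Σ_n min(y,n) · P(Y=y)P(N=n)
 = 0·0.1612 + 0·0.1488 + 1·0.1768 + 1·0.1632 + 1·0.182 + 2·0.168
 = 0 + 0 + 0.1768 + 0.1632 + 0.182 + 0.336
 = 0.858

0.858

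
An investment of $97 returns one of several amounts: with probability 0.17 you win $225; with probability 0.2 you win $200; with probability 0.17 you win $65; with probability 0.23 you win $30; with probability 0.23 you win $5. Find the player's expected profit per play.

0.35

E[payout] = 225·0.17 + 200·0.2 + 65·0.17 + 30·0.23 + 5·0.23
 = 38.25 + 40 + 11.05 + 6.9 + 1.15
 = 97.35
Net = 97.35 - 97 = 0.35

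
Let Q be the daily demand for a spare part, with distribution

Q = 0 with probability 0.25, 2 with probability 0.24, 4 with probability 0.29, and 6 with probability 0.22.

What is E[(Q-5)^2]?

8.92

E[(Q-5)^2] = Σ (q-5)^2·P(Q=q)
 = 25·0.25 + 9·0.24 + 1·0.29 + 1·0.22
 = 6.25 + 2.16 + 0.29 + 0.22
 = 8.92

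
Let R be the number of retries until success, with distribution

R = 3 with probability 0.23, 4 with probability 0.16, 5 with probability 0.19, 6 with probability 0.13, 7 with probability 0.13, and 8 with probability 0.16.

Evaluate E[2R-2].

8.5

E[2R-2] = Σ (2r-2)·P(R=r)
 = 4·0.23 + 6·0.16 + 8·0.19 + 10·0.13 + 12·0.13 + 14·0.16
 = 0.92 + 0.96 + 1.52 + 1.3 + 1.56 + 2.24
 = 8.5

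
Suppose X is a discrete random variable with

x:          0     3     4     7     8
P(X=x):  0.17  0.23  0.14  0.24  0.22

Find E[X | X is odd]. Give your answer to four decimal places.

P(X is odd) = 0.23 + 0.24 = 0.47.
E[X | X is odd] = [3·0.23 + 7·0.24] / 0.47
 = 2.37 / 0.47
 = 237/47

5.0426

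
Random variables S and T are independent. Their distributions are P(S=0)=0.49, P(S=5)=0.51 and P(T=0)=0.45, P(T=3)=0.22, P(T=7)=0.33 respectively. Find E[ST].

7.5735

E[ST] = Σ_s Σ_t st · P(S=s)P(T=t)
 = 0·0.2205 + 0·0.1078 + 0·0.1617 + 0·0.2295 + 15·0.1122 + 35·0.1683
 = 0 + 0 + 0 + 0 + 1.683 + 5.8905
 = 7.5735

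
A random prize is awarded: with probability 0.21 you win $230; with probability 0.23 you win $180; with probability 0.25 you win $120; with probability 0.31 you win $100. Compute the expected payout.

E[payout] = 230·0.21 + 180·0.23 + 120·0.25 + 100·0.31
 = 48.3 + 41.4 + 30 + 31
 = 150.7

150.7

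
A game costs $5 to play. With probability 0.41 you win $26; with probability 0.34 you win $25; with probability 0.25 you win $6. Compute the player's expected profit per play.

E[payout] = 26·0.41 + 25·0.34 + 6·0.25
 = 10.66 + 8.5 + 1.5
 = 20.66
Net = 20.66 - 5 = 15.66

15.66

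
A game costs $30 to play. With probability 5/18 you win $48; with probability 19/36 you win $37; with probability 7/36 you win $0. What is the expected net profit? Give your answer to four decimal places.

2.8611

E[payout] = 48·5/18 + 37·19/36 + 0·7/36
 = 40/3 + 703/36 + 0
 = 1183/36
Net = 1183/36 - 30 = 103/36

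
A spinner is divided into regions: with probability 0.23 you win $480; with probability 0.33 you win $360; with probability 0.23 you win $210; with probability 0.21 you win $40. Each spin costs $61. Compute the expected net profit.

E[payout] = 480·0.23 + 360·0.33 + 210·0.23 + 40·0.21
 = 110.4 + 118.8 + 48.3 + 8.4
 = 285.9
Net = 285.9 - 61 = 224.9

224.9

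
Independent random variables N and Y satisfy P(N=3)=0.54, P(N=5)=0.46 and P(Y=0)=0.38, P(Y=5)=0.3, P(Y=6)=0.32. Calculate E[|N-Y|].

2.4792

E[|N-Y|] = Σ_n Σ_y |n-y| · P(N=n)P(Y=y)
 = 3·0.2052 + 2·0.162 + 3·0.1728 + 5·0.1748 + 0·0.138 + 1·0.1472
 = 0.6156 + 0.324 + 0.5184 + 0.874 + 0 + 0.1472
 = 2.4792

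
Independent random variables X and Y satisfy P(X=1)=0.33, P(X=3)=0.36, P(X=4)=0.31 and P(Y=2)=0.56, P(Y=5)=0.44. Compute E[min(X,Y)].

E[min(X,Y)] = Σ_x Σ_y min(x,y) · P(X=x)P(Y=y)
 = 1·0.1848 + 1·0.1452 + 2·0.2016 + 3·0.1584 + 2·0.1736 + 4·0.1364
 = 0.1848 + 0.1452 + 0.4032 + 0.4752 + 0.3472 + 0.5456
 = 2.1012

2.1012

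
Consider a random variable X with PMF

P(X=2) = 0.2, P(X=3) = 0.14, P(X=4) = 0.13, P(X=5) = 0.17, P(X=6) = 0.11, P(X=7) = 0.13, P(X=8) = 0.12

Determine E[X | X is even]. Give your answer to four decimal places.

P(X is even) = 0.2 + 0.13 + 0.11 + 0.12 = 0.56.
E[X | X is even] = [2·0.2 + 4·0.13 + 6·0.11 + 8·0.12] / 0.56
 = 2.54 / 0.56
 = 127/28

4.5357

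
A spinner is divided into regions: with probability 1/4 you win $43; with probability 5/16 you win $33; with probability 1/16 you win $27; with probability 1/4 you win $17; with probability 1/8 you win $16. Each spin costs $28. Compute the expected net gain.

1

E[payout] = 43·1/4 + 33·5/16 + 27·1/16 + 17·1/4 + 16·1/8
 = 43/4 + 165/16 + 27/16 + 17/4 + 2
 = 29
Net = 29 - 28 = 1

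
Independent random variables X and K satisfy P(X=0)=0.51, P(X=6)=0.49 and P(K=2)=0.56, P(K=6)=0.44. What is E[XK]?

E[XK] = Σ_x Σ_k xk · P(X=x)P(K=k)
 = 0·0.2856 + 0·0.2244 + 12·0.2744 + 36·0.2156
 = 0 + 0 + 3.2928 + 7.7616
 = 11.0544

11.0544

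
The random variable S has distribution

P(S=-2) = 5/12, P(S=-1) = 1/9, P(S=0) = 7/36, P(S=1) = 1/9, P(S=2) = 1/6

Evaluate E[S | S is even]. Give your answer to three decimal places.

-0.643

P(S is even) = 5/12 + 7/36 + 1/6 = 7/9.
E[S | S is even] = [(-2)·5/12 + 0·7/36 + 2·1/6] / (7/9)
 = -1/2 / (7/9)
 = -9/14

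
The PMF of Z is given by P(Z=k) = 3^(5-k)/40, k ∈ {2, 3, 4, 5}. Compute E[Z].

2.45

E[Z] = Σ z·P(Z=z)
 = 2·27/40 + 3·9/40 + 4·3/40 + 5·1/40
 = 27/20 + 27/40 + 3/10 + 1/8
 = 49/20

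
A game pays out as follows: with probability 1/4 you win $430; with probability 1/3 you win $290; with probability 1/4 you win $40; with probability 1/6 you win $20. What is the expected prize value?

E[payout] = 430·1/4 + 290·1/3 + 40·1/4 + 20·1/6
 = 215/2 + 290/3 + 10 + 10/3
 = 435/2

217.5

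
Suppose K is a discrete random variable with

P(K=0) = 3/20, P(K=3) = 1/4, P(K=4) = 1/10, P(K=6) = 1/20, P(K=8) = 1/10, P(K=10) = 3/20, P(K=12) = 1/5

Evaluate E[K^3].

E[K^3] = Σ k^3·P(K=k)
 = 0·3/20 + 27·1/4 + 64·1/10 + 216·1/20 + 512·1/10 + 1000·3/20 + 1728·1/5
 = 0 + 27/4 + 32/5 + 54/5 + 256/5 + 150 + 1728/5
 = 2283/4

570.75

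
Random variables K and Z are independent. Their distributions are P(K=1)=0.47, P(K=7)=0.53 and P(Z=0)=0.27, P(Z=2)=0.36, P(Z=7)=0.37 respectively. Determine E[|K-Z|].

3.2952

E[|K-Z|] = Σ_k Σ_z |k-z| · P(K=k)P(Z=z)
 = 1·0.1269 + 1·0.1692 + 6·0.1739 + 7·0.1431 + 5·0.1908 + 0·0.1961
 = 0.1269 + 0.1692 + 1.0434 + 1.0017 + 0.954 + 0
 = 3.2952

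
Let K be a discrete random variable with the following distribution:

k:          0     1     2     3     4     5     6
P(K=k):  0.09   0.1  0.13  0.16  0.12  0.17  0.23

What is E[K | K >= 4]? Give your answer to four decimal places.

P(K >= 4) = 0.12 + 0.17 + 0.23 = 0.52.
E[K | K >= 4] = [4·0.12 + 5·0.17 + 6·0.23] / 0.52
 = 2.71 / 0.52
 = 271/52

5.2115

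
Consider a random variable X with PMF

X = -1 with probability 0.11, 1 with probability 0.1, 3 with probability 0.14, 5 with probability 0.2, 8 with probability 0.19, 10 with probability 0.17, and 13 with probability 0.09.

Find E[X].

E[X] = Σ x·P(X=x)
 = (-1)·0.11 + 1·0.1 + 3·0.14 + 5·0.2 + 8·0.19 + 10·0.17 + 13·0.09
 = (-0.11) + 0.1 + 0.42 + 1 + 1.52 + 1.7 + 1.17
 = 5.8

5.8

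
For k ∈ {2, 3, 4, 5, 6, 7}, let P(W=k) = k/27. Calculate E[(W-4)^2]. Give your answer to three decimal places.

E[(W-4)^2] = Σ (w-4)^2·P(W=w)
 = 4·2/27 + 1·1/9 + 0·4/27 + 1·5/27 + 4·2/9 + 9·7/27
 = 8/27 + 1/9 + 0 + 5/27 + 8/9 + 7/3
 = 103/27

3.815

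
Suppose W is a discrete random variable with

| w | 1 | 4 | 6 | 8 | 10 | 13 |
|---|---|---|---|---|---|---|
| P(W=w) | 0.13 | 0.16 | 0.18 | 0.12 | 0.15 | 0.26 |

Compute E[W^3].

E[W^3] = Σ w^3·P(W=w)
 = 1·0.13 + 64·0.16 + 216·0.18 + 512·0.12 + 1000·0.15 + 2197·0.26
 = 0.13 + 10.24 + 38.88 + 61.44 + 150 + 571.22
 = 831.91

831.91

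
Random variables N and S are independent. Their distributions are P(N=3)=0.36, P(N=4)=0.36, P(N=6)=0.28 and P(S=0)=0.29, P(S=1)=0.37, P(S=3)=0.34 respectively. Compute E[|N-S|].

2.81

E[|N-S|] = Σ_n Σ_s |n-s| · P(N=n)P(S=s)
 = 3·0.1044 + 2·0.1332 + 0·0.1224 + 4·0.1044 + 3·0.1332 + 1·0.1224 + 6·0.0812 + 5·0.1036 + 3·0.0952
 = 0.3132 + 0.2664 + 0 + 0.4176 + 0.3996 + 0.1224 + 0.4872 + 0.518 + 0.2856
 = 2.81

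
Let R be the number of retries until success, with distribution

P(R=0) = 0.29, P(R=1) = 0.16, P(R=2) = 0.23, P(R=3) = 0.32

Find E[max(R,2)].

E[max(R,2)] = Σ max(r,2)·P(R=r)
 = 2·0.29 + 2·0.16 + 2·0.23 + 3·0.32
 = 0.58 + 0.32 + 0.46 + 0.96
 = 2.32

2.32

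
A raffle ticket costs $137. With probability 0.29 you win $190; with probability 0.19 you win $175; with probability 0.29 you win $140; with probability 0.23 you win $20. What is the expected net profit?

-3.45

E[payout] = 190·0.29 + 175·0.19 + 140·0.29 + 20·0.23
 = 55.1 + 33.25 + 40.6 + 4.6
 = 133.55
Net = 133.55 - 137 = -3.45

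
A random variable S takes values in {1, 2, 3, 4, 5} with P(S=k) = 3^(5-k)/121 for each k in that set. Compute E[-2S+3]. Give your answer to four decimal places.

0.0413

E[-2S+3] = Σ (-2s+3)·P(S=s)
 = 1·81/121 + (-1)·27/121 + (-3)·9/121 + (-5)·3/121 + (-7)·1/121
 = 81/121 + (-27/121) + (-27/121) + (-15/121) + (-7/121)
 = 5/121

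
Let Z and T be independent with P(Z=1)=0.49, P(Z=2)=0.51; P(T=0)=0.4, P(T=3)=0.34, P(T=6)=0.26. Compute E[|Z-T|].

2.278

E[|Z-T|] = Σ_z Σ_t |z-t| · P(Z=z)P(T=t)
 = 1·0.196 + 2·0.1666 + 5·0.1274 + 2·0.204 + 1·0.1734 + 4·0.1326
 = 0.196 + 0.3332 + 0.637 + 0.408 + 0.1734 + 0.5304
 = 2.278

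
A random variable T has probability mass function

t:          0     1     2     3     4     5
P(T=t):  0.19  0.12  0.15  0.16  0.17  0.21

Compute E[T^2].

E[T^2] = Σ t^2·P(T=t)
 = 0·0.19 + 1·0.12 + 4·0.15 + 9·0.16 + 16·0.17 + 25·0.21
 = 0 + 0.12 + 0.6 + 1.44 + 2.72 + 5.25
 = 10.13

10.13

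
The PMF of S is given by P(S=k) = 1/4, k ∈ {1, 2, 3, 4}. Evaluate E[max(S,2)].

E[max(S,2)] = Σ max(s,2)·P(S=s)
 = 2·1/4 + 2·1/4 + 3·1/4 + 4·1/4
 = 1/2 + 1/2 + 3/4 + 1
 = 11/4

2.75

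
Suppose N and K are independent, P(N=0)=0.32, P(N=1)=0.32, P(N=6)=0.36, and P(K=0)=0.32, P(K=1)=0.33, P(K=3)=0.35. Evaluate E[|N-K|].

2.4312

E[|N-K|] = Σ_n Σ_k |n-k| · P(N=n)P(K=k)
 = 0·0.1024 + 1·0.1056 + 3·0.112 + 1·0.1024 + 0·0.1056 + 2·0.112 + 6·0.1152 + 5·0.1188 + 3·0.126
 = 0 + 0.1056 + 0.336 + 0.1024 + 0 + 0.224 + 0.6912 + 0.594 + 0.378
 = 2.4312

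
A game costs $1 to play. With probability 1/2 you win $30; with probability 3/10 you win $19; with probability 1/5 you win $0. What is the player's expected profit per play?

E[payout] = 30·1/2 + 19·3/10 + 0·1/5
 = 15 + 57/10 + 0
 = 207/10
Net = 207/10 - 1 = 197/10

19.7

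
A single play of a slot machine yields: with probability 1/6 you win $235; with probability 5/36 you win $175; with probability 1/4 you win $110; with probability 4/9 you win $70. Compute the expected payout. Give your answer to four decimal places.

E[payout] = 235·1/6 + 175·5/36 + 110·1/4 + 70·4/9
 = 235/6 + 875/36 + 55/2 + 280/9
 = 1465/12

122.0833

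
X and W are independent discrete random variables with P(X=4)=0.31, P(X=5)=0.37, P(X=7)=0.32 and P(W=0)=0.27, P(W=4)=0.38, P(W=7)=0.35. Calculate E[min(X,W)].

E[min(X,W)] = Σ_x Σ_w min(x,w) · P(X=x)P(W=w)
 = 0·0.0837 + 4·0.1178 + 4·0.1085 + 0·0.0999 + 4·0.1406 + 5·0.1295 + 0·0.0864 + 4·0.1216 + 7·0.112
 = 0 + 0.4712 + 0.434 + 0 + 0.5624 + 0.6475 + 0 + 0.4864 + 0.784
 = 3.3855

3.3855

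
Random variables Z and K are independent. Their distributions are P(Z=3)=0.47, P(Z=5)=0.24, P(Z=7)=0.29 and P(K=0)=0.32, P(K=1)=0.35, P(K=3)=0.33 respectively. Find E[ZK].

6.2176

E[ZK] = Σ_z Σ_k zk · P(Z=z)P(K=k)
 = 0·0.1504 + 3·0.1645 + 9·0.1551 + 0·0.0768 + 5·0.084 + 15·0.0792 + 0·0.0928 + 7·0.1015 + 21·0.0957
 = 0 + 0.4935 + 1.3959 + 0 + 0.42 + 1.188 + 0 + 0.7105 + 2.0097
 = 6.2176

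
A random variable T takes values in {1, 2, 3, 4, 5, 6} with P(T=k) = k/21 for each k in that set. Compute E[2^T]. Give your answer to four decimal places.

30.5714

E[2^T] = Σ 2^t·P(T=t)
 = 2·1/21 + 4·2/21 + 8·1/7 + 16·4/21 + 32·5/21 + 64·2/7
 = 2/21 + 8/21 + 8/7 + 64/21 + 160/21 + 128/7
 = 214/7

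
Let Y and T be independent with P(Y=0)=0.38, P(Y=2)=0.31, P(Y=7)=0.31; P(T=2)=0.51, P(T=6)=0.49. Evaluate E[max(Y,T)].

E[max(Y,T)] = Σ_y Σ_t max(y,t) · P(Y=y)P(T=t)
 = 2·0.1938 + 6·0.1862 + 2·0.1581 + 6·0.1519 + 7·0.1581 + 7·0.1519
 = 0.3876 + 1.1172 + 0.3162 + 0.9114 + 1.1067 + 1.0633
 = 4.9024

4.9024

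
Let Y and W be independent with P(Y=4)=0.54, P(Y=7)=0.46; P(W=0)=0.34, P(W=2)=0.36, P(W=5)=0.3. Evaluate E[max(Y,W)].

5.542

E[max(Y,W)] = Σ_y Σ_w max(y,w) · P(Y=y)P(W=w)
 = 4·0.1836 + 4·0.1944 + 5·0.162 + 7·0.1564 + 7·0.1656 + 7·0.138
 = 0.7344 + 0.7776 + 0.81 + 1.0948 + 1.1592 + 0.966
 = 5.542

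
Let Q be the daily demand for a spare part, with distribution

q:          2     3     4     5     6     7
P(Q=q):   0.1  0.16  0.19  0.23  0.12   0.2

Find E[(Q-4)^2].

3.07

E[(Q-4)^2] = Σ (q-4)^2·P(Q=q)
 = 4·0.1 + 1·0.16 + 0·0.19 + 1·0.23 + 4·0.12 + 9·0.2
 = 0.4 + 0.16 + 0 + 0.23 + 0.48 + 1.8
 = 3.07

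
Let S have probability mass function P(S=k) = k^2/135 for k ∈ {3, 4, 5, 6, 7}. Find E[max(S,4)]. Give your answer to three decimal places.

E[max(S,4)] = Σ max(s,4)·P(S=s)
 = 4·1/15 + 4·16/135 + 5·5/27 + 6·4/15 + 7·49/135
 = 4/15 + 64/135 + 25/27 + 8/5 + 343/135
 = 784/135

5.807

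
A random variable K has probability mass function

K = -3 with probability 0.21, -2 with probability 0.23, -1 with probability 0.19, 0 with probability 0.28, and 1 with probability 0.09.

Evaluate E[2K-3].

-5.38

E[2K-3] = Σ (2k-3)·P(K=k)
 = (-9)·0.21 + (-7)·0.23 + (-5)·0.19 + (-3)·0.28 + (-1)·0.09
 = (-1.89) + (-1.61) + (-0.95) + (-0.84) + (-0.09)
 = -5.38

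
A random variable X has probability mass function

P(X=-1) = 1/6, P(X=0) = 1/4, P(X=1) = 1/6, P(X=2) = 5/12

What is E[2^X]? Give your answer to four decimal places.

2.3333

E[2^X] = Σ 2^x·P(X=x)
 = 1/2·1/6 + 1·1/4 + 2·1/6 + 4·5/12
 = 1/12 + 1/4 + 1/3 + 5/3
 = 7/3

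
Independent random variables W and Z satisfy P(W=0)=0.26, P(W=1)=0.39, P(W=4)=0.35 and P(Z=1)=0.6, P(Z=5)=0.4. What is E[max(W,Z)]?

E[max(W,Z)] = Σ_w Σ_z max(w,z) · P(W=w)P(Z=z)
 = 1·0.156 + 5·0.104 + 1·0.234 + 5·0.156 + 4·0.21 + 5·0.14
 = 0.156 + 0.52 + 0.234 + 0.78 + 0.84 + 0.7
 = 3.23

3.23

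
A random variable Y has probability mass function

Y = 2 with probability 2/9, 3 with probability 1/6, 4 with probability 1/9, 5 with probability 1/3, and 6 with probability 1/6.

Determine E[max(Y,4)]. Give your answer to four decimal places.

4.6667

E[max(Y,4)] = Σ max(y,4)·P(Y=y)
 = 4·2/9 + 4·1/6 + 4·1/9 + 5·1/3 + 6·1/6
 = 8/9 + 2/3 + 4/9 + 5/3 + 1
 = 14/3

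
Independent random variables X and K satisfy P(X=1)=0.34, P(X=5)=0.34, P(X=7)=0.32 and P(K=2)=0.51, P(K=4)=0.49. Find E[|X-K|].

2.6464

E[|X-K|] = Σ_x Σ_k |x-k| · P(X=x)P(K=k)
 = 1·0.1734 + 3·0.1666 + 3·0.1734 + 1·0.1666 + 5·0.1632 + 3·0.1568
 = 0.1734 + 0.4998 + 0.5202 + 0.1666 + 0.816 + 0.4704
 = 2.6464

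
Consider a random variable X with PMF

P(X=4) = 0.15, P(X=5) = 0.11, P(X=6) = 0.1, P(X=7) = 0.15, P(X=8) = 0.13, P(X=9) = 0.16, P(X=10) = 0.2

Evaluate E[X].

7.28

E[X] = Σ x·P(X=x)
 = 4·0.15 + 5·0.11 + 6·0.1 + 7·0.15 + 8·0.13 + 9·0.16 + 10·0.2
 = 0.6 + 0.55 + 0.6 + 1.05 + 1.04 + 1.44 + 2
 = 7.28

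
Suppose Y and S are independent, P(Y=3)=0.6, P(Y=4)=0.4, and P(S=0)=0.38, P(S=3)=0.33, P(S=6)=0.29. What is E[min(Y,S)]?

E[min(Y,S)] = Σ_y Σ_s min(y,s) · P(Y=y)P(S=s)
 = 0·0.228 + 3·0.198 + 3·0.174 + 0·0.152 + 3·0.132 + 4·0.116
 = 0 + 0.594 + 0.522 + 0 + 0.396 + 0.464
 = 1.976

1.976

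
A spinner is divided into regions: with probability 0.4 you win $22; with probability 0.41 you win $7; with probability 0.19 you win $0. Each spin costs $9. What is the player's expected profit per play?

2.67

E[payout] = 22·0.4 + 7·0.41 + 0·0.19
 = 8.8 + 2.87 + 0
 = 11.67
Net = 11.67 - 9 = 2.67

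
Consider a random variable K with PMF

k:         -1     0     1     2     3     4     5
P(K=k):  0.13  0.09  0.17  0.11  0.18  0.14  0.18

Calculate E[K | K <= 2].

0.52

P(K <= 2) = 0.13 + 0.09 + 0.17 + 0.11 = 0.5.
E[K | K <= 2] = [(-1)·0.13 + 0·0.09 + 1·0.17 + 2·0.11] / 0.5
 = 0.26 / 0.5
 = 13/25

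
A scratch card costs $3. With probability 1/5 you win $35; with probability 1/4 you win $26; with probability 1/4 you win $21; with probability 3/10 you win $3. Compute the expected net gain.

E[payout] = 35·1/5 + 26·1/4 + 21·1/4 + 3·3/10
 = 7 + 13/2 + 21/4 + 9/10
 = 393/20
Net = 393/20 - 3 = 333/20

16.65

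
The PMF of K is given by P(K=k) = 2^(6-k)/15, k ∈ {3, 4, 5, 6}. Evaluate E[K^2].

14.8

E[K^2] = Σ k^2·P(K=k)
 = 9·8/15 + 16·4/15 + 25·2/15 + 36·1/15
 = 24/5 + 64/15 + 10/3 + 12/5
 = 74/5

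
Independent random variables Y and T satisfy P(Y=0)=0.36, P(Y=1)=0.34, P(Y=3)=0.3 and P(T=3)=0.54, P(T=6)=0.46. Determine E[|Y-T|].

3.14

E[|Y-T|] = Σ_y Σ_t |y-t| · P(Y=y)P(T=t)
 = 3·0.1944 + 6·0.1656 + 2·0.1836 + 5·0.1564 + 0·0.162 + 3·0.138
 = 0.5832 + 0.9936 + 0.3672 + 0.782 + 0 + 0.414
 = 3.14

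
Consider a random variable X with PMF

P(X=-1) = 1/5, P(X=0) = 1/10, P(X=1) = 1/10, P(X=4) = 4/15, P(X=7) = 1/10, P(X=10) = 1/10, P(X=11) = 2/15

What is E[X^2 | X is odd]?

40

P(X is odd) = 1/5 + 1/10 + 1/10 + 2/15 = 8/15.
E[X^2 | X is odd] = [1·1/5 + 1·1/10 + 49·1/10 + 121·2/15] / (8/15)
 = 64/3 / (8/15)
 = 40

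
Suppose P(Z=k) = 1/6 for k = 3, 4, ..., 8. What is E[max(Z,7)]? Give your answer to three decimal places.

E[max(Z,7)] = Σ max(z,7)·P(Z=z)
 = 7·1/6 + 7·1/6 + 7·1/6 + 7·1/6 + 7·1/6 + 8·1/6
 = 7/6 + 7/6 + 7/6 + 7/6 + 7/6 + 4/3
 = 43/6

7.167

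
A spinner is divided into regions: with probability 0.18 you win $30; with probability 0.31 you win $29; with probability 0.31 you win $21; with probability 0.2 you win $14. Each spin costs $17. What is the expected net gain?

E[payout] = 30·0.18 + 29·0.31 + 21·0.31 + 14·0.2
 = 5.4 + 8.99 + 6.51 + 2.8
 = 23.7
Net = 23.7 - 17 = 6.7

6.7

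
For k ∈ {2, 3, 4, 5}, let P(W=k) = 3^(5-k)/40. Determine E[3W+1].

8.35

E[3W+1] = Σ (3w+1)·P(W=w)
 = 7·27/40 + 10·9/40 + 13·3/40 + 16·1/40
 = 189/40 + 9/4 + 39/40 + 2/5
 = 167/20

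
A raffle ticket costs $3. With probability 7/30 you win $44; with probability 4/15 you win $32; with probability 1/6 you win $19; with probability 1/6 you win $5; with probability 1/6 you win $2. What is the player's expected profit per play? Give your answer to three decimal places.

E[payout] = 44·7/30 + 32·4/15 + 19·1/6 + 5·1/6 + 2·1/6
 = 154/15 + 128/15 + 19/6 + 5/6 + 1/3
 = 347/15
Net = 347/15 - 3 = 302/15

20.133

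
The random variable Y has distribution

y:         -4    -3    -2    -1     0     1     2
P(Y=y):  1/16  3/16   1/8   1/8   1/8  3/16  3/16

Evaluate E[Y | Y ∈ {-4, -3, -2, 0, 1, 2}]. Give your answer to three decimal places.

-0.571

P(Y ∈ {-4, -3, -2, 0, 1, 2}) = 1/16 + 3/16 + 1/8 + 1/8 + 3/16 + 3/16 = 7/8.
E[Y | Y ∈ {-4, -3, -2, 0, 1, 2}] = [(-4)·1/16 + (-3)·3/16 + (-2)·1/8 + 0·1/8 + 1·3/16 + 2·3/16] / (7/8)
 = -1/2 / (7/8)
 = -4/7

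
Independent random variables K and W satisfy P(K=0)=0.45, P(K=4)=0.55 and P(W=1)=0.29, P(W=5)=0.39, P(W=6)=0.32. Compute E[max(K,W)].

4.6385

E[max(K,W)] = Σ_k Σ_w max(k,w) · P(K=k)P(W=w)
 = 1·0.1305 + 5·0.1755 + 6·0.144 + 4·0.1595 + 5·0.2145 + 6·0.176
 = 0.1305 + 0.8775 + 0.864 + 0.638 + 1.0725 + 1.056
 = 4.6385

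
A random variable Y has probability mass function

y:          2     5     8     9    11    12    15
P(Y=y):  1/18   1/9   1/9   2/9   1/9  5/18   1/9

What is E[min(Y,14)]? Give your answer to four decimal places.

E[min(Y,14)] = Σ min(y,14)·P(Y=y)
 = 2·1/18 + 5·1/9 + 8·1/9 + 9·2/9 + 11·1/9 + 12·5/18 + 14·1/9
 = 1/9 + 5/9 + 8/9 + 2 + 11/9 + 10/3 + 14/9
 = 29/3

9.6667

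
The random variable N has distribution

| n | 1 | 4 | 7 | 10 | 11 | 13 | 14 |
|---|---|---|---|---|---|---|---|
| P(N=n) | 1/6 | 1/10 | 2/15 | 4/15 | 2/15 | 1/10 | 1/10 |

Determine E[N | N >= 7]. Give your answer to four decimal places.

P(N >= 7) = 2/15 + 4/15 + 2/15 + 1/10 + 1/10 = 11/15.
E[N | N >= 7] = [7·2/15 + 10·4/15 + 11·2/15 + 13·1/10 + 14·1/10] / (11/15)
 = 233/30 / (11/15)
 = 233/22

10.5909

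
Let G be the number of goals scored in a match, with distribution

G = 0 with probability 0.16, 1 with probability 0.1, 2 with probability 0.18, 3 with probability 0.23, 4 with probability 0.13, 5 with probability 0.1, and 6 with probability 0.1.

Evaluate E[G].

E[G] = Σ g·P(G=g)
 = 0·0.16 + 1·0.1 + 2·0.18 + 3·0.23 + 4·0.13 + 5·0.1 + 6·0.1
 = 0 + 0.1 + 0.36 + 0.69 + 0.52 + 0.5 + 0.6
 = 2.77

2.77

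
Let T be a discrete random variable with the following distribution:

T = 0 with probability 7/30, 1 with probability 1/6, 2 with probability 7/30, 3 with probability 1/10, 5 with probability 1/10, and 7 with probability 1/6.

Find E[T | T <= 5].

P(T <= 5) = 7/30 + 1/6 + 7/30 + 1/10 + 1/10 = 5/6.
E[T | T <= 5] = [0·7/30 + 1·1/6 + 2·7/30 + 3·1/10 + 5·1/10] / (5/6)
 = 43/30 / (5/6)
 = 43/25

1.72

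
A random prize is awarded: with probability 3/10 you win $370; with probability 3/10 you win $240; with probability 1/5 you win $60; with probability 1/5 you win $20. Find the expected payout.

E[payout] = 370·3/10 + 240·3/10 + 60·1/5 + 20·1/5
 = 111 + 72 + 12 + 4
 = 199

199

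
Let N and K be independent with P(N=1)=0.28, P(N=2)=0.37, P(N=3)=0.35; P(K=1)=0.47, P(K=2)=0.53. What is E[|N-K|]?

0.8368

E[|N-K|] = Σ_n Σ_k |n-k| · P(N=n)P(K=k)
 = 0·0.1316 + 1·0.1484 + 1·0.1739 + 0·0.1961 + 2·0.1645 + 1·0.1855
 = 0 + 0.1484 + 0.1739 + 0 + 0.329 + 0.1855
 = 0.8368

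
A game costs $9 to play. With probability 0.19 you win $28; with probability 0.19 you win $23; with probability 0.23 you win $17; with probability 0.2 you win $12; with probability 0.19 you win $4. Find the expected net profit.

7.76

E[payout] = 28·0.19 + 23·0.19 + 17·0.23 + 12·0.2 + 4·0.19
 = 5.32 + 4.37 + 3.91 + 2.4 + 0.76
 = 16.76
Net = 16.76 - 9 = 7.76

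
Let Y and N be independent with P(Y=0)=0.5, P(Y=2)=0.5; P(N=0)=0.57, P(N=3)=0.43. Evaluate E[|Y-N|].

1.43

E[|Y-N|] = Σ_y Σ_n |y-n| · P(Y=y)P(N=n)
 = 0·0.285 + 3·0.215 + 2·0.285 + 1·0.215
 = 0 + 0.645 + 0.57 + 0.215
 = 1.43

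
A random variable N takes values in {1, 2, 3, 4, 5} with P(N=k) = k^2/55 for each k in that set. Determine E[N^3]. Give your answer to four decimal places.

E[N^3] = Σ n^3·P(N=n)
 = 1·1/55 + 8·4/55 + 27·9/55 + 64·16/55 + 125·5/11
 = 1/55 + 32/55 + 243/55 + 1024/55 + 625/11
 = 885/11

80.4545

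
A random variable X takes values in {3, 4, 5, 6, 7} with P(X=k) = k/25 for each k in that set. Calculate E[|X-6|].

1.16

E[|X-6|] = Σ |x-6|·P(X=x)
 = 3·3/25 + 2·4/25 + 1·1/5 + 0·6/25 + 1·7/25
 = 9/25 + 8/25 + 1/5 + 0 + 7/25
 = 29/25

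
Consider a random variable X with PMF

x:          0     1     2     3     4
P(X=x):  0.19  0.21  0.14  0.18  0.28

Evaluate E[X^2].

E[X^2] = Σ x^2·P(X=x)
 = 0·0.19 + 1·0.21 + 4·0.14 + 9·0.18 + 16·0.28
 = 0 + 0.21 + 0.56 + 1.62 + 4.48
 = 6.87

6.87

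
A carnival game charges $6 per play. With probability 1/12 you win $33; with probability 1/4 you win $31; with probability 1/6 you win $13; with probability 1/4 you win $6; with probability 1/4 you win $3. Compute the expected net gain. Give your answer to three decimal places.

E[payout] = 33·1/12 + 31·1/4 + 13·1/6 + 6·1/4 + 3·1/4
 = 11/4 + 31/4 + 13/6 + 3/2 + 3/4
 = 179/12
Net = 179/12 - 6 = 107/12

8.917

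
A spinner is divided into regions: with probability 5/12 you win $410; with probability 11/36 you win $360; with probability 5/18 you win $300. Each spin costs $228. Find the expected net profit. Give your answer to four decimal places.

136.1667

E[payout] = 410·5/12 + 360·11/36 + 300·5/18
 = 1025/6 + 110 + 250/3
 = 2185/6
Net = 2185/6 - 228 = 817/6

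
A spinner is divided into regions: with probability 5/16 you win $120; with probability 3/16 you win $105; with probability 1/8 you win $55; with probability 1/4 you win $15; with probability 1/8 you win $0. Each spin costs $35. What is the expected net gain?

E[payout] = 120·5/16 + 105·3/16 + 55·1/8 + 15·1/4 + 0·1/8
 = 75/2 + 315/16 + 55/8 + 15/4 + 0
 = 1085/16
Net = 1085/16 - 35 = 525/16

32.8125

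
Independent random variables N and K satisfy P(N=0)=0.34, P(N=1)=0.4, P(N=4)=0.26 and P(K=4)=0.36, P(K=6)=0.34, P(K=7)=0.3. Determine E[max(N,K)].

E[max(N,K)] = Σ_n Σ_k max(n,k) · P(N=n)P(K=k)
 = 4·0.1224 + 6·0.1156 + 7·0.102 + 4·0.144 + 6·0.136 + 7·0.12 + 4·0.0936 + 6·0.0884 + 7·0.078
 = 0.4896 + 0.6936 + 0.714 + 0.576 + 0.816 + 0.84 + 0.3744 + 0.5304 + 0.546
 = 5.58

5.58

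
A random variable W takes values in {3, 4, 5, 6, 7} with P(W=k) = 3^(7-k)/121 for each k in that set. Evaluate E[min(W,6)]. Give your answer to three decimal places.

E[min(W,6)] = Σ min(w,6)·P(W=w)
 = 3·81/121 + 4·27/121 + 5·9/121 + 6·3/121 + 6·1/121
 = 243/121 + 108/121 + 45/121 + 18/121 + 6/121
 = 420/121

3.471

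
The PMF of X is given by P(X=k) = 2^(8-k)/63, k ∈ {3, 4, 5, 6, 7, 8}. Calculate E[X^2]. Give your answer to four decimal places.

16.6667

E[X^2] = Σ x^2·P(X=x)
 = 9·32/63 + 16·16/63 + 25·8/63 + 36·4/63 + 49·2/63 + 64·1/63
 = 32/7 + 256/63 + 200/63 + 16/7 + 14/9 + 64/63
 = 50/3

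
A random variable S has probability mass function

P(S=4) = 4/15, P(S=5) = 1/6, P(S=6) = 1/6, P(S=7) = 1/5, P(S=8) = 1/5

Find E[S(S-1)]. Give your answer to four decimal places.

E[S(S-1)] = Σ s(s-1)·P(S=s)
 = 12·4/15 + 20·1/6 + 30·1/6 + 42·1/5 + 56·1/5
 = 16/5 + 10/3 + 5 + 42/5 + 56/5
 = 467/15

31.1333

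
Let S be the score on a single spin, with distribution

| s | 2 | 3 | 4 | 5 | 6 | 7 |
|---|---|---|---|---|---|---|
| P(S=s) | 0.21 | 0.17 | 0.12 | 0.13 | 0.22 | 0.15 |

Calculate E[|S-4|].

E[|S-4|] = Σ |s-4|·P(S=s)
 = 2·0.21 + 1·0.17 + 0·0.12 + 1·0.13 + 2·0.22 + 3·0.15
 = 0.42 + 0.17 + 0 + 0.13 + 0.44 + 0.45
 = 1.61

1.61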